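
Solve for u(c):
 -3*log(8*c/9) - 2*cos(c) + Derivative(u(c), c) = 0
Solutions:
 u(c) = C1 + 3*c*log(c) - 6*c*log(3) - 3*c + 9*c*log(2) + 2*sin(c)


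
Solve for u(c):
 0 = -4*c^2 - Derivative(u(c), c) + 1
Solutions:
 u(c) = C1 - 4*c^3/3 + c


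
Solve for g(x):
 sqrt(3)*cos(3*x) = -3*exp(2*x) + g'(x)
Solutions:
 g(x) = C1 + 3*exp(2*x)/2 + sqrt(3)*sin(3*x)/3


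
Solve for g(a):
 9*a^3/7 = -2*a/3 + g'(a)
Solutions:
 g(a) = C1 + 9*a^4/28 + a^2/3


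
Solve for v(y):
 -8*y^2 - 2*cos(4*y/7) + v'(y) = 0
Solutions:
 v(y) = C1 + 8*y^3/3 + 7*sin(4*y/7)/2


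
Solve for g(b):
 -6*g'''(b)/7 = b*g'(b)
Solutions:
 g(b) = C1 + Integral(C2*airyai(-6^(2/3)*7^(1/3)*b/6) + C3*airybi(-6^(2/3)*7^(1/3)*b/6), b)


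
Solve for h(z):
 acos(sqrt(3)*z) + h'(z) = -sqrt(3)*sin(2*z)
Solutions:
 h(z) = C1 - z*acos(sqrt(3)*z) + sqrt(3)*sqrt(1 - 3*z^2)/3 + sqrt(3)*cos(2*z)/2


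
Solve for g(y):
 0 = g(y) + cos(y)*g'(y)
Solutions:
 g(y) = C1*sqrt(sin(y) - 1)/sqrt(sin(y) + 1)


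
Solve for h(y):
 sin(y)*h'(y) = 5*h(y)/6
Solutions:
 h(y) = C1*(cos(y) - 1)^(5/12)/(cos(y) + 1)^(5/12)


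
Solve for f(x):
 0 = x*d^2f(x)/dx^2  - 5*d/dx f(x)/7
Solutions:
 f(x) = C1 + C2*x^(12/7)


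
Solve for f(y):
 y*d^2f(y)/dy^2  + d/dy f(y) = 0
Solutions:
 f(y) = C1 + C2*log(y)


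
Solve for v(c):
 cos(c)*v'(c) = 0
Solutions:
 v(c) = C1


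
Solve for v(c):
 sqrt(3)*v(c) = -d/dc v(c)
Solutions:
 v(c) = C1*exp(-sqrt(3)*c)


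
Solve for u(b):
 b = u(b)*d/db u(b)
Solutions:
 u(b) = -sqrt(C1 + b^2)
 u(b) = sqrt(C1 + b^2)


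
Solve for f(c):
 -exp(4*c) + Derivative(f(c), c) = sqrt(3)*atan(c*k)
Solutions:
 f(c) = C1 + sqrt(3)*Piecewise((c*atan(c*k) - log(c^2*k^2 + 1)/(2*k), Ne(k, 0)), (0, True)) + exp(4*c)/4


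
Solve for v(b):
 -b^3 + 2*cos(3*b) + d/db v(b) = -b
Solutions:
 v(b) = C1 + b^4/4 - b^2/2 - 2*sin(3*b)/3


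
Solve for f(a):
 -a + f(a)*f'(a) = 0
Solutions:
 f(a) = -sqrt(C1 + a^2)
 f(a) = sqrt(C1 + a^2)


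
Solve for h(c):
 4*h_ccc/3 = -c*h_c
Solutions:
 h(c) = C1 + Integral(C2*airyai(-6^(1/3)*c/2) + C3*airybi(-6^(1/3)*c/2), c)


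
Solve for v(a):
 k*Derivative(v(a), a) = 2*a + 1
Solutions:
 v(a) = C1 + a^2/k + a/k


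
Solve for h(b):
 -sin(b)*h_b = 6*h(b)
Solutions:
 h(b) = C1*(cos(b)^3 + 3*cos(b)^2 + 3*cos(b) + 1)/(cos(b)^3 - 3*cos(b)^2 + 3*cos(b) - 1)


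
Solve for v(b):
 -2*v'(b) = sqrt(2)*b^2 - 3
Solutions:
 v(b) = C1 - sqrt(2)*b^3/6 + 3*b/2


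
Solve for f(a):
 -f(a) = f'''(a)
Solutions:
 f(a) = C3*exp(-a) + (C1*sin(sqrt(3)*a/2) + C2*cos(sqrt(3)*a/2))*exp(a/2)


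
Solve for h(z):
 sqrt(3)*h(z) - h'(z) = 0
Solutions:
 h(z) = C1*exp(sqrt(3)*z)


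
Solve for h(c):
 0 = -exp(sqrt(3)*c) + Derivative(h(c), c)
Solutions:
 h(c) = C1 + sqrt(3)*exp(sqrt(3)*c)/3


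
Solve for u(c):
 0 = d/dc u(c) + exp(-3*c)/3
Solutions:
 u(c) = C1 + exp(-3*c)/9


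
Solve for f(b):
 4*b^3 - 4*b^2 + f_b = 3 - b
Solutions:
 f(b) = C1 - b^4 + 4*b^3/3 - b^2/2 + 3*b


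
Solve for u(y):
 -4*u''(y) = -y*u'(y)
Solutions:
 u(y) = C1 + C2*erfi(sqrt(2)*y/4)


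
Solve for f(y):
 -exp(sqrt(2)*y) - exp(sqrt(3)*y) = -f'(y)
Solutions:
 f(y) = C1 + sqrt(2)*exp(sqrt(2)*y)/2 + sqrt(3)*exp(sqrt(3)*y)/3


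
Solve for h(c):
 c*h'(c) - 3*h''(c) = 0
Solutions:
 h(c) = C1 + C2*erfi(sqrt(6)*c/6)


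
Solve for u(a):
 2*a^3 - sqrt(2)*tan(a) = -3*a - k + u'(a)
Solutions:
 u(a) = C1 + a^4/2 + 3*a^2/2 + a*k + sqrt(2)*log(cos(a))


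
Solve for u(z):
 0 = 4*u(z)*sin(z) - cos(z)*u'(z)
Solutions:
 u(z) = C1/cos(z)^4


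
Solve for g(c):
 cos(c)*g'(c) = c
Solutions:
 g(c) = C1 + Integral(c/cos(c), c)


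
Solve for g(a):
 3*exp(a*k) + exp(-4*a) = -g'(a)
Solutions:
 g(a) = C1 + exp(-4*a)/4 - 3*exp(a*k)/k


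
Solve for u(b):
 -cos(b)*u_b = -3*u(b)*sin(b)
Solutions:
 u(b) = C1/cos(b)^3


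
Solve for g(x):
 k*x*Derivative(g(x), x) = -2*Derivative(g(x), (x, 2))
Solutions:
 g(x) = Piecewise((-sqrt(pi)*C1*erf(sqrt(k)*x/2)/sqrt(k) - C2, (k > 0) | (k < 0)), (-C1*x - C2, True))


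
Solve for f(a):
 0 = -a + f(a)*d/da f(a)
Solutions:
 f(a) = -sqrt(C1 + a^2)
 f(a) = sqrt(C1 + a^2)


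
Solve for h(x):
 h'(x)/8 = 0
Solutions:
 h(x) = C1


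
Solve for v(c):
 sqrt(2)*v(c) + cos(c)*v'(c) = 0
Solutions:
 v(c) = C1*(sin(c) - 1)^(sqrt(2)/2)/(sin(c) + 1)^(sqrt(2)/2)


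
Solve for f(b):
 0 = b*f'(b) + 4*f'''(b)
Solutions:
 f(b) = C1 + Integral(C2*airyai(-2^(1/3)*b/2) + C3*airybi(-2^(1/3)*b/2), b)


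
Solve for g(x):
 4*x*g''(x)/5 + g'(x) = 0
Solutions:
 g(x) = C1 + C2/x^(1/4)


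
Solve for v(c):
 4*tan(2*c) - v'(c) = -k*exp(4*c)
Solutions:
 v(c) = C1 + k*exp(4*c)/4 - 2*log(cos(2*c))


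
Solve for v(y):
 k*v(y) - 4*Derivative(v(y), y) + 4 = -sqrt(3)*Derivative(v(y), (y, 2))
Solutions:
 v(y) = C1*exp(sqrt(3)*y*(2 - sqrt(-sqrt(3)*k + 4))/3) + C2*exp(sqrt(3)*y*(sqrt(-sqrt(3)*k + 4) + 2)/3) - 4/k


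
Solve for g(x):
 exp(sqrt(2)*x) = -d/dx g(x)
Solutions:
 g(x) = C1 - sqrt(2)*exp(sqrt(2)*x)/2


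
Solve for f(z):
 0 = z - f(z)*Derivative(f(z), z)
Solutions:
 f(z) = -sqrt(C1 + z^2)
 f(z) = sqrt(C1 + z^2)


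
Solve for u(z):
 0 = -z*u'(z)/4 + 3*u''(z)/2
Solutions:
 u(z) = C1 + C2*erfi(sqrt(3)*z/6)


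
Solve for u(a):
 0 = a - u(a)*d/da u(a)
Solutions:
 u(a) = -sqrt(C1 + a^2)
 u(a) = sqrt(C1 + a^2)


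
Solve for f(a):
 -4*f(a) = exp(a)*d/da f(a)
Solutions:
 f(a) = C1*exp(4*exp(-a))


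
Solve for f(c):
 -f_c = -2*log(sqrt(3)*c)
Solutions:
 f(c) = C1 + 2*c*log(c) - 2*c + c*log(3)


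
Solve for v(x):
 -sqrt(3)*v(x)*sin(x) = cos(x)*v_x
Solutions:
 v(x) = C1*cos(x)^(sqrt(3))


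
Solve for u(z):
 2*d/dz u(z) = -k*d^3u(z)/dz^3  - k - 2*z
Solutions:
 u(z) = C1 + C2*exp(-sqrt(2)*z*sqrt(-1/k)) + C3*exp(sqrt(2)*z*sqrt(-1/k)) - k*z/2 - z^2/2


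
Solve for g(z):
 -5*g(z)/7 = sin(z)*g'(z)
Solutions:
 g(z) = C1*(cos(z) + 1)^(5/14)/(cos(z) - 1)^(5/14)


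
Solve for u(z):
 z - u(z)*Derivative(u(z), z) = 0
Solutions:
 u(z) = -sqrt(C1 + z^2)
 u(z) = sqrt(C1 + z^2)


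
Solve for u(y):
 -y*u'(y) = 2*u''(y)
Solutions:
 u(y) = C1 + C2*erf(y/2)


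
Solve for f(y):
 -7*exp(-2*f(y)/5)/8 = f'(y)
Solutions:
 f(y) = 5*log(-sqrt(C1 - 7*y)) - 5*log(10) + 5*log(5)/2
 f(y) = 5*log(C1 - 7*y)/2 - 5*log(10) + 5*log(5)/2


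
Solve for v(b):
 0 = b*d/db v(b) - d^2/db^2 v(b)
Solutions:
 v(b) = C1 + C2*erfi(sqrt(2)*b/2)


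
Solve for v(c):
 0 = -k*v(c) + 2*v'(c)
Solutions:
 v(c) = C1*exp(c*k/2)


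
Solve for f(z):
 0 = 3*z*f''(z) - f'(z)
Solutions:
 f(z) = C1 + C2*z^(4/3)


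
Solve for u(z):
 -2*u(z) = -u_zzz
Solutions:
 u(z) = C3*exp(2^(1/3)*z) + (C1*sin(2^(1/3)*sqrt(3)*z/2) + C2*cos(2^(1/3)*sqrt(3)*z/2))*exp(-2^(1/3)*z/2)


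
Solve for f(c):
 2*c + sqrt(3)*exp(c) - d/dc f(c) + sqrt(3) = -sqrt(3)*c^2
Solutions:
 f(c) = C1 + sqrt(3)*c^3/3 + c^2 + sqrt(3)*c + sqrt(3)*exp(c)


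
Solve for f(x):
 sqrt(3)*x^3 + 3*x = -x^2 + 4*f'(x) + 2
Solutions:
 f(x) = C1 + sqrt(3)*x^4/16 + x^3/12 + 3*x^2/8 - x/2


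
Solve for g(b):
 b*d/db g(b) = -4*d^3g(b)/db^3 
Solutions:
 g(b) = C1 + Integral(C2*airyai(-2^(1/3)*b/2) + C3*airybi(-2^(1/3)*b/2), b)


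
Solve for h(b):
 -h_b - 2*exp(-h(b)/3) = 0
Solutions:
 h(b) = 3*log(C1 - 2*b/3)


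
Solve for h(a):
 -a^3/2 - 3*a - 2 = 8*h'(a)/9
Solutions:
 h(a) = C1 - 9*a^4/64 - 27*a^2/16 - 9*a/4


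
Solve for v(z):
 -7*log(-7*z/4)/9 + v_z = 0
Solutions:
 v(z) = C1 + 7*z*log(-z)/9 + 7*z*(-2*log(2) - 1 + log(7))/9


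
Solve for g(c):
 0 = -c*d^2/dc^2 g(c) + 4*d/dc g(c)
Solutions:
 g(c) = C1 + C2*c^5


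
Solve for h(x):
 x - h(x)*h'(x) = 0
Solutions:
 h(x) = -sqrt(C1 + x^2)
 h(x) = sqrt(C1 + x^2)


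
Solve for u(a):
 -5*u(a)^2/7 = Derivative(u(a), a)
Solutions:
 u(a) = 7/(C1 + 5*a)


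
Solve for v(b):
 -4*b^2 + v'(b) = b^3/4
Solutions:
 v(b) = C1 + b^4/16 + 4*b^3/3


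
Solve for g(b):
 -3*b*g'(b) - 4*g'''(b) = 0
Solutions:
 g(b) = C1 + Integral(C2*airyai(-6^(1/3)*b/2) + C3*airybi(-6^(1/3)*b/2), b)


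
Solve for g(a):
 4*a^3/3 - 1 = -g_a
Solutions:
 g(a) = C1 - a^4/3 + a


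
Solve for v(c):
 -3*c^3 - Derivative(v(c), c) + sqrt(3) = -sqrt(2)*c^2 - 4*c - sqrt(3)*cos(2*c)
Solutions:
 v(c) = C1 - 3*c^4/4 + sqrt(2)*c^3/3 + 2*c^2 + sqrt(3)*(c + sin(c)*cos(c))


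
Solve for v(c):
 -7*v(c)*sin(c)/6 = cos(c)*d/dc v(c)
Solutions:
 v(c) = C1*cos(c)^(7/6)


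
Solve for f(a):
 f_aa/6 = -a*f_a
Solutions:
 f(a) = C1 + C2*erf(sqrt(3)*a)


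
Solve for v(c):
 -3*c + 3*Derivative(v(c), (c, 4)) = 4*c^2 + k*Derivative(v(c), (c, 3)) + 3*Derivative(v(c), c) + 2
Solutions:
 v(c) = C1 + C2*exp(c*(-2*2^(1/3)*k^2/(-2*k^3 + sqrt(-4*k^6 + (2*k^3 + 729)^2) - 729)^(1/3) + 2*k - 2^(2/3)*(-2*k^3 + sqrt(-4*k^6 + (2*k^3 + 729)^2) - 729)^(1/3))/18) + C3*exp(c*(-8*2^(1/3)*k^2/((-1 + sqrt(3)*I)*(-2*k^3 + sqrt(-4*k^6 + (2*k^3 + 729)^2) - 729)^(1/3)) + 4*k + 2^(2/3)*(-2*k^3 + sqrt(-4*k^6 + (2*k^3 + 729)^2) - 729)^(1/3) - 2^(2/3)*sqrt(3)*I*(-2*k^3 + sqrt(-4*k^6 + (2*k^3 + 729)^2) - 729)^(1/3))/36) + C4*exp(c*(8*2^(1/3)*k^2/((1 + sqrt(3)*I)*(-2*k^3 + sqrt(-4*k^6 + (2*k^3 + 729)^2) - 729)^(1/3)) + 4*k + 2^(2/3)*(-2*k^3 + sqrt(-4*k^6 + (2*k^3 + 729)^2) - 729)^(1/3) + 2^(2/3)*sqrt(3)*I*(-2*k^3 + sqrt(-4*k^6 + (2*k^3 + 729)^2) - 729)^(1/3))/36) - 4*c^3/9 - c^2/2 + 8*c*k/9 - 2*c/3


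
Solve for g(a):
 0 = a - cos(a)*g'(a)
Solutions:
 g(a) = C1 + Integral(a/cos(a), a)


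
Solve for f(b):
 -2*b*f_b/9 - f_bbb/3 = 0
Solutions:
 f(b) = C1 + Integral(C2*airyai(-2^(1/3)*3^(2/3)*b/3) + C3*airybi(-2^(1/3)*3^(2/3)*b/3), b)


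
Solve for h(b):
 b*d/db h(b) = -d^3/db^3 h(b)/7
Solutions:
 h(b) = C1 + Integral(C2*airyai(-7^(1/3)*b) + C3*airybi(-7^(1/3)*b), b)


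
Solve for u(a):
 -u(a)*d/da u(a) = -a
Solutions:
 u(a) = -sqrt(C1 + a^2)
 u(a) = sqrt(C1 + a^2)


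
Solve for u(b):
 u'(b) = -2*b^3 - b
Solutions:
 u(b) = C1 - b^4/2 - b^2/2


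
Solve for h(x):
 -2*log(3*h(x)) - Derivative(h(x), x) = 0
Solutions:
 Integral(1/(log(_y) + log(3)), (_y, h(x)))/2 = C1 - x


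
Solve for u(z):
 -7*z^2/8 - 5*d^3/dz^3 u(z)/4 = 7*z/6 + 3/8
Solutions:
 u(z) = C1 + C2*z + C3*z^2 - 7*z^5/600 - 7*z^4/180 - z^3/20


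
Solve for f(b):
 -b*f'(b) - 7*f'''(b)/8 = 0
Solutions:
 f(b) = C1 + Integral(C2*airyai(-2*7^(2/3)*b/7) + C3*airybi(-2*7^(2/3)*b/7), b)


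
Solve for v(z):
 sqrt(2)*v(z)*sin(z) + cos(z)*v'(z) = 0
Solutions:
 v(z) = C1*cos(z)^(sqrt(2))


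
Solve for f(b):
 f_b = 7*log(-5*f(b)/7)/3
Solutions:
 -3*Integral(1/(log(-_y) - log(7) + log(5)), (_y, f(b)))/7 = C1 - b


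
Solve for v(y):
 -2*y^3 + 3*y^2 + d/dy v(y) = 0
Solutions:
 v(y) = C1 + y^4/2 - y^3


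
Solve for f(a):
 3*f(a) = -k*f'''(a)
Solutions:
 f(a) = C1*exp(3^(1/3)*a*(-1/k)^(1/3)) + C2*exp(a*(-1/k)^(1/3)*(-3^(1/3) + 3^(5/6)*I)/2) + C3*exp(-a*(-1/k)^(1/3)*(3^(1/3) + 3^(5/6)*I)/2)


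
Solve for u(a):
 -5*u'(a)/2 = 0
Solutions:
 u(a) = C1


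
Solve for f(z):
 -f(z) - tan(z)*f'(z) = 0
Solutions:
 f(z) = C1/sin(z)


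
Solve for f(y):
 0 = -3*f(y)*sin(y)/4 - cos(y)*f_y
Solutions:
 f(y) = C1*cos(y)^(3/4)


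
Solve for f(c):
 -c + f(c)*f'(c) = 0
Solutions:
 f(c) = -sqrt(C1 + c^2)
 f(c) = sqrt(C1 + c^2)


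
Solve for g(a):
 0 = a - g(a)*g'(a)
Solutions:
 g(a) = -sqrt(C1 + a^2)
 g(a) = sqrt(C1 + a^2)


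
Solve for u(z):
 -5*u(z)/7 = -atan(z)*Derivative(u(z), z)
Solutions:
 u(z) = C1*exp(5*Integral(1/atan(z), z)/7)


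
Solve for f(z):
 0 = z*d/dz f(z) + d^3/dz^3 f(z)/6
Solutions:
 f(z) = C1 + Integral(C2*airyai(-6^(1/3)*z) + C3*airybi(-6^(1/3)*z), z)


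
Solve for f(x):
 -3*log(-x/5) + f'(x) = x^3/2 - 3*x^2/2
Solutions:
 f(x) = C1 + x^4/8 - x^3/2 + 3*x*log(-x) + 3*x*(-log(5) - 1)


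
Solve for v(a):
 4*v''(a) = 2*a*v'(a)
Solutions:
 v(a) = C1 + C2*erfi(a/2)


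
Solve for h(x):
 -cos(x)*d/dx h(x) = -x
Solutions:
 h(x) = C1 + Integral(x/cos(x), x)


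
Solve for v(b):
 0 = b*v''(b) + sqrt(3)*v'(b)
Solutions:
 v(b) = C1 + C2*b^(1 - sqrt(3))


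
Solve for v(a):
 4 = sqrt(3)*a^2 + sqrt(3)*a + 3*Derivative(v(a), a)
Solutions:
 v(a) = C1 - sqrt(3)*a^3/9 - sqrt(3)*a^2/6 + 4*a/3


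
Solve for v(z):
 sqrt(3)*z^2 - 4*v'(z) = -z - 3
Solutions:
 v(z) = C1 + sqrt(3)*z^3/12 + z^2/8 + 3*z/4


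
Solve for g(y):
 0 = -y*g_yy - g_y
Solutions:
 g(y) = C1 + C2*log(y)


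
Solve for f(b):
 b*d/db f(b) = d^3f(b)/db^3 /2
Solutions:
 f(b) = C1 + Integral(C2*airyai(2^(1/3)*b) + C3*airybi(2^(1/3)*b), b)


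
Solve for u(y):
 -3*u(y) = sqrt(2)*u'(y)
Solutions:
 u(y) = C1*exp(-3*sqrt(2)*y/2)


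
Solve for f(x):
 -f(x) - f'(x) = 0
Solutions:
 f(x) = C1*exp(-x)


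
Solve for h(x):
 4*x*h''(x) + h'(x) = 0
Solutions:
 h(x) = C1 + C2*x^(3/4)


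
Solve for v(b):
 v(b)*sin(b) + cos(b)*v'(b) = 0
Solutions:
 v(b) = C1*cos(b)


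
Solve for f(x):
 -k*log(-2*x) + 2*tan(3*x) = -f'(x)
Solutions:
 f(x) = C1 + k*x*(log(-x) - 1) + k*x*log(2) + 2*log(cos(3*x))/3


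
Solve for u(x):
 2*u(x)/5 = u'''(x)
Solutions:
 u(x) = C3*exp(2^(1/3)*5^(2/3)*x/5) + (C1*sin(2^(1/3)*sqrt(3)*5^(2/3)*x/10) + C2*cos(2^(1/3)*sqrt(3)*5^(2/3)*x/10))*exp(-2^(1/3)*5^(2/3)*x/10)


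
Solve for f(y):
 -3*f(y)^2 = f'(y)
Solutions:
 f(y) = 1/(C1 + 3*y)


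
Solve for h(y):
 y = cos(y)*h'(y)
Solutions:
 h(y) = C1 + Integral(y/cos(y), y)


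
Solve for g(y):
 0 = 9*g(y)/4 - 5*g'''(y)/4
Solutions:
 g(y) = C3*exp(15^(2/3)*y/5) + (C1*sin(3*3^(1/6)*5^(2/3)*y/10) + C2*cos(3*3^(1/6)*5^(2/3)*y/10))*exp(-15^(2/3)*y/10)


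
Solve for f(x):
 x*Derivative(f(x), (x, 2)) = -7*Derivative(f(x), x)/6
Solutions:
 f(x) = C1 + C2/x^(1/6)


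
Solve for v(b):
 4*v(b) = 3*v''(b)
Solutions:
 v(b) = C1*exp(-2*sqrt(3)*b/3) + C2*exp(2*sqrt(3)*b/3)


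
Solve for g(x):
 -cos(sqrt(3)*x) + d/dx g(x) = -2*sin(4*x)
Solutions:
 g(x) = C1 + sqrt(3)*sin(sqrt(3)*x)/3 + cos(4*x)/2


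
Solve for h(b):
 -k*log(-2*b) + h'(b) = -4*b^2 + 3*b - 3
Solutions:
 h(b) = C1 - 4*b^3/3 + 3*b^2/2 + b*k*log(-b) + b*(-k + k*log(2) - 3)


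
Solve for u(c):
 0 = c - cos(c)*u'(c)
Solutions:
 u(c) = C1 + Integral(c/cos(c), c)


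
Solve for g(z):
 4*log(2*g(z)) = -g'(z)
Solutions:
 Integral(1/(log(_y) + log(2)), (_y, g(z)))/4 = C1 - z


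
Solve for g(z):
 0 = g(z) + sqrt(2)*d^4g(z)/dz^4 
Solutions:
 g(z) = (C1*sin(2^(3/8)*z/2) + C2*cos(2^(3/8)*z/2))*exp(-2^(3/8)*z/2) + (C3*sin(2^(3/8)*z/2) + C4*cos(2^(3/8)*z/2))*exp(2^(3/8)*z/2)


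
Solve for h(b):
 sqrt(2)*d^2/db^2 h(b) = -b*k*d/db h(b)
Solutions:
 h(b) = Piecewise((-2^(3/4)*sqrt(pi)*C1*erf(2^(1/4)*b*sqrt(k)/2)/(2*sqrt(k)) - C2, (k > 0) | (k < 0)), (-C1*b - C2, True))


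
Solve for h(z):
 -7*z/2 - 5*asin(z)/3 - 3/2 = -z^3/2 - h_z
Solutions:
 h(z) = C1 - z^4/8 + 7*z^2/4 + 5*z*asin(z)/3 + 3*z/2 + 5*sqrt(1 - z^2)/3


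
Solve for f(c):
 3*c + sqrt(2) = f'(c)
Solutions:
 f(c) = C1 + 3*c^2/2 + sqrt(2)*c


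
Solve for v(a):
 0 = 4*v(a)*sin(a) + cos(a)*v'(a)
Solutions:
 v(a) = C1*cos(a)^4


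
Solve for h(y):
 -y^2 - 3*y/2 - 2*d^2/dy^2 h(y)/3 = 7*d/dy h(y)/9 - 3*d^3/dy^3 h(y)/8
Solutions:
 h(y) = C1 + C2*exp(2*y*(4 - sqrt(58))/9) + C3*exp(2*y*(4 + sqrt(58))/9) - 3*y^3/7 + 27*y^2/196 - 2025*y/1372


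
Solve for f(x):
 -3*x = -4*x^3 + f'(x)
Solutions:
 f(x) = C1 + x^4 - 3*x^2/2


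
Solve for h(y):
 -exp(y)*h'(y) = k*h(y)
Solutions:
 h(y) = C1*exp(k*exp(-y))


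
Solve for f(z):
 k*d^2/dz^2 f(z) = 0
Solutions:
 f(z) = C1 + C2*z


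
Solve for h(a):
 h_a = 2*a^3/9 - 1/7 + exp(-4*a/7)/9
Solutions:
 h(a) = C1 + a^4/18 - a/7 - 7*exp(-4*a/7)/36


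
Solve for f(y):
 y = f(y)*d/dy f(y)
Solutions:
 f(y) = -sqrt(C1 + y^2)
 f(y) = sqrt(C1 + y^2)


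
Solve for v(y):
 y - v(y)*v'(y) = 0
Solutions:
 v(y) = -sqrt(C1 + y^2)
 v(y) = sqrt(C1 + y^2)


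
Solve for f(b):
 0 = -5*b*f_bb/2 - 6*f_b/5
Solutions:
 f(b) = C1 + C2*b^(13/25)


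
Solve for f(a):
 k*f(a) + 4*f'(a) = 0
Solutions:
 f(a) = C1*exp(-a*k/4)


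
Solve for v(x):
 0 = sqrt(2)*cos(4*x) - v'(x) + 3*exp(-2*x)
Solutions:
 v(x) = C1 + sqrt(2)*sin(4*x)/4 - 3*exp(-2*x)/2


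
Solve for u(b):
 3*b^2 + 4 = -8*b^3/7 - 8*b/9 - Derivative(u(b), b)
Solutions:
 u(b) = C1 - 2*b^4/7 - b^3 - 4*b^2/9 - 4*b


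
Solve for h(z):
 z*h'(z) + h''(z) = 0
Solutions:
 h(z) = C1 + C2*erf(sqrt(2)*z/2)


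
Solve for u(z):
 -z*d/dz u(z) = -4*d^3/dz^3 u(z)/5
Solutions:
 u(z) = C1 + Integral(C2*airyai(10^(1/3)*z/2) + C3*airybi(10^(1/3)*z/2), z)


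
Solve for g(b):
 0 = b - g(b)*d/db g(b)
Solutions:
 g(b) = -sqrt(C1 + b^2)
 g(b) = sqrt(C1 + b^2)


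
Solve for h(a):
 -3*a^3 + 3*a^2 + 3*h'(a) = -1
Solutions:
 h(a) = C1 + a^4/4 - a^3/3 - a/3


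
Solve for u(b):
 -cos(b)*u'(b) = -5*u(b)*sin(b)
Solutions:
 u(b) = C1/cos(b)^5


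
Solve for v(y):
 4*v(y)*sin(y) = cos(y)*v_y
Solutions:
 v(y) = C1/cos(y)^4


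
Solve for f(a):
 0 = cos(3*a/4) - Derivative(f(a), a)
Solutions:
 f(a) = C1 + 4*sin(3*a/4)/3


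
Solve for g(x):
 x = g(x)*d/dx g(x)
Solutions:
 g(x) = -sqrt(C1 + x^2)
 g(x) = sqrt(C1 + x^2)


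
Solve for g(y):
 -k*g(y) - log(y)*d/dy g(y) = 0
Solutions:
 g(y) = C1*exp(-k*li(y))


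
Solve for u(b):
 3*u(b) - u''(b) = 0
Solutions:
 u(b) = C1*exp(-sqrt(3)*b) + C2*exp(sqrt(3)*b)


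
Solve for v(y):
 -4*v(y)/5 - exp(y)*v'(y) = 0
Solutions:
 v(y) = C1*exp(4*exp(-y)/5)


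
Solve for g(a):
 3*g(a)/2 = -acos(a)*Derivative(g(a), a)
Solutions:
 g(a) = C1*exp(-3*Integral(1/acos(a), a)/2)


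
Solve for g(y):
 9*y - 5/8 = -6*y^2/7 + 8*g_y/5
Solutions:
 g(y) = C1 + 5*y^3/28 + 45*y^2/16 - 25*y/64


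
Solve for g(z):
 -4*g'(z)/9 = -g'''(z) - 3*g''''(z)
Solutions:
 g(z) = C1 + C2*exp(-z*((6*sqrt(78) + 53)^(-1/3) + 2 + (6*sqrt(78) + 53)^(1/3))/18)*sin(sqrt(3)*z*(-(6*sqrt(78) + 53)^(1/3) + (6*sqrt(78) + 53)^(-1/3))/18) + C3*exp(-z*((6*sqrt(78) + 53)^(-1/3) + 2 + (6*sqrt(78) + 53)^(1/3))/18)*cos(sqrt(3)*z*(-(6*sqrt(78) + 53)^(1/3) + (6*sqrt(78) + 53)^(-1/3))/18) + C4*exp(z*(-1 + (6*sqrt(78) + 53)^(-1/3) + (6*sqrt(78) + 53)^(1/3))/9)


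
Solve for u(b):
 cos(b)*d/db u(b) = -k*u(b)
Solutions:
 u(b) = C1*exp(k*(log(sin(b) - 1) - log(sin(b) + 1))/2)


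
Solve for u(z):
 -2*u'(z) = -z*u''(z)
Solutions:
 u(z) = C1 + C2*z^3


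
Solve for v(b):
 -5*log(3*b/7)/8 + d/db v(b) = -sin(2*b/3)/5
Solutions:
 v(b) = C1 + 5*b*log(b)/8 - 5*b*log(7)/8 - 5*b/8 + 5*b*log(3)/8 + 3*cos(2*b/3)/10


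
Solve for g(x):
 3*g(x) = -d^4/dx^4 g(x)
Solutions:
 g(x) = (C1*sin(sqrt(2)*3^(1/4)*x/2) + C2*cos(sqrt(2)*3^(1/4)*x/2))*exp(-sqrt(2)*3^(1/4)*x/2) + (C3*sin(sqrt(2)*3^(1/4)*x/2) + C4*cos(sqrt(2)*3^(1/4)*x/2))*exp(sqrt(2)*3^(1/4)*x/2)


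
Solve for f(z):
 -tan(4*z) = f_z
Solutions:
 f(z) = C1 + log(cos(4*z))/4


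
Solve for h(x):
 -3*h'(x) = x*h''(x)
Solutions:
 h(x) = C1 + C2/x^2


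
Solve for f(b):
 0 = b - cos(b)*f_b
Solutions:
 f(b) = C1 + Integral(b/cos(b), b)


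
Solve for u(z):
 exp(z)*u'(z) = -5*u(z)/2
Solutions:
 u(z) = C1*exp(5*exp(-z)/2)


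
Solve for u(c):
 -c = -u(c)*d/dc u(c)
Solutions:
 u(c) = -sqrt(C1 + c^2)
 u(c) = sqrt(C1 + c^2)


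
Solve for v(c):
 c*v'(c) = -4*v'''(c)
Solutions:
 v(c) = C1 + Integral(C2*airyai(-2^(1/3)*c/2) + C3*airybi(-2^(1/3)*c/2), c)


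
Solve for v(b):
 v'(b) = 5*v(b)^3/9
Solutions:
 v(b) = -3*sqrt(2)*sqrt(-1/(C1 + 5*b))/2
 v(b) = 3*sqrt(2)*sqrt(-1/(C1 + 5*b))/2


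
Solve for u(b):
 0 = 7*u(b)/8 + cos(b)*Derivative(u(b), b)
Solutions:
 u(b) = C1*(sin(b) - 1)^(7/16)/(sin(b) + 1)^(7/16)


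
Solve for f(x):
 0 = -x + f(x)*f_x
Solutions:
 f(x) = -sqrt(C1 + x^2)
 f(x) = sqrt(C1 + x^2)


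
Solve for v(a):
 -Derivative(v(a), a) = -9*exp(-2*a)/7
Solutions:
 v(a) = C1 - 9*exp(-2*a)/14


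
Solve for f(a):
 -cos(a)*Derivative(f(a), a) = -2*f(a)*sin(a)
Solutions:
 f(a) = C1/cos(a)^2


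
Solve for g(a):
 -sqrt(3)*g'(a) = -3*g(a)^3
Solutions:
 g(a) = -sqrt(2)*sqrt(-1/(C1 + sqrt(3)*a))/2
 g(a) = sqrt(2)*sqrt(-1/(C1 + sqrt(3)*a))/2


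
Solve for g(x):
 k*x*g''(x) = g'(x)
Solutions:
 g(x) = C1 + x^(((re(k) + 1)*re(k) + im(k)^2)/(re(k)^2 + im(k)^2))*(C2*sin(log(x)*Abs(im(k))/(re(k)^2 + im(k)^2)) + C3*cos(log(x)*im(k)/(re(k)^2 + im(k)^2)))


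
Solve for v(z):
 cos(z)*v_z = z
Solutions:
 v(z) = C1 + Integral(z/cos(z), z)


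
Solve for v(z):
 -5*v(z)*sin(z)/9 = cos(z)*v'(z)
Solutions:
 v(z) = C1*cos(z)^(5/9)


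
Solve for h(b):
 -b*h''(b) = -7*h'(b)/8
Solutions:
 h(b) = C1 + C2*b^(15/8)


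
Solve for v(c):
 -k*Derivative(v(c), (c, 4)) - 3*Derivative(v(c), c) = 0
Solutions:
 v(c) = C1 + C2*exp(3^(1/3)*c*(-1/k)^(1/3)) + C3*exp(c*(-1/k)^(1/3)*(-3^(1/3) + 3^(5/6)*I)/2) + C4*exp(-c*(-1/k)^(1/3)*(3^(1/3) + 3^(5/6)*I)/2)


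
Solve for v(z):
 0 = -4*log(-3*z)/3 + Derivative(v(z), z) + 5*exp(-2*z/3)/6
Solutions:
 v(z) = C1 + 4*z*log(-z)/3 + 4*z*(-1 + log(3))/3 + 5*exp(-2*z/3)/4


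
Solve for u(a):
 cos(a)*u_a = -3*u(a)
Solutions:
 u(a) = C1*(sin(a) - 1)^(3/2)/(sin(a) + 1)^(3/2)


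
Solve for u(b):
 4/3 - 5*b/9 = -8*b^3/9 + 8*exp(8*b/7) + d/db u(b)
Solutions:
 u(b) = C1 + 2*b^4/9 - 5*b^2/18 + 4*b/3 - 7*exp(8*b/7)


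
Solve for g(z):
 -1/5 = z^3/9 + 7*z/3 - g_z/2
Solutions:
 g(z) = C1 + z^4/18 + 7*z^2/3 + 2*z/5


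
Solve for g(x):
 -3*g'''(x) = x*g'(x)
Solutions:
 g(x) = C1 + Integral(C2*airyai(-3^(2/3)*x/3) + C3*airybi(-3^(2/3)*x/3), x)


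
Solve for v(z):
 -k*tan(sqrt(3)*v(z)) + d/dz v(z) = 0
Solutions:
 v(z) = sqrt(3)*(pi - asin(C1*exp(sqrt(3)*k*z)))/3
 v(z) = sqrt(3)*asin(C1*exp(sqrt(3)*k*z))/3


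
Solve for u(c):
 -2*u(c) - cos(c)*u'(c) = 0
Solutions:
 u(c) = C1*(sin(c) - 1)/(sin(c) + 1)


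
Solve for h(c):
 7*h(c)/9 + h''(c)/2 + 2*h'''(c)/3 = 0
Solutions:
 h(c) = C1*exp(c*(-6 + 3*3^(1/3)/(4*sqrt(826) + 115)^(1/3) + 3^(2/3)*(4*sqrt(826) + 115)^(1/3))/24)*sin(3^(1/6)*c*(-(4*sqrt(826) + 115)^(1/3) + 3^(2/3)/(4*sqrt(826) + 115)^(1/3))/8) + C2*exp(c*(-6 + 3*3^(1/3)/(4*sqrt(826) + 115)^(1/3) + 3^(2/3)*(4*sqrt(826) + 115)^(1/3))/24)*cos(3^(1/6)*c*(-(4*sqrt(826) + 115)^(1/3) + 3^(2/3)/(4*sqrt(826) + 115)^(1/3))/8) + C3*exp(-c*(3*3^(1/3)/(4*sqrt(826) + 115)^(1/3) + 3 + 3^(2/3)*(4*sqrt(826) + 115)^(1/3))/12)


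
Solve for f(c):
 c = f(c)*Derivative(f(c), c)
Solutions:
 f(c) = -sqrt(C1 + c^2)
 f(c) = sqrt(C1 + c^2)


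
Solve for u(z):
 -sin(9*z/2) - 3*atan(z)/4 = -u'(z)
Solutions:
 u(z) = C1 + 3*z*atan(z)/4 - 3*log(z^2 + 1)/8 - 2*cos(9*z/2)/9


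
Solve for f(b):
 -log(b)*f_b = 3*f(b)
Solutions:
 f(b) = C1*exp(-3*li(b))


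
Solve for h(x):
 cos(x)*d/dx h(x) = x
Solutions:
 h(x) = C1 + Integral(x/cos(x), x)


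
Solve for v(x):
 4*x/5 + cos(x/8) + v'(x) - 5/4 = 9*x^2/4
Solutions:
 v(x) = C1 + 3*x^3/4 - 2*x^2/5 + 5*x/4 - 8*sin(x/8)


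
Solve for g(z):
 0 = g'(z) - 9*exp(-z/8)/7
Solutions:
 g(z) = C1 - 72*exp(-z/8)/7


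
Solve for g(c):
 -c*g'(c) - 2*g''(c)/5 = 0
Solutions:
 g(c) = C1 + C2*erf(sqrt(5)*c/2)


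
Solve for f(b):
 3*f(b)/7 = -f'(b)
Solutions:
 f(b) = C1*exp(-3*b/7)


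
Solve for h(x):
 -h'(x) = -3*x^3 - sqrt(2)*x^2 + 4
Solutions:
 h(x) = C1 + 3*x^4/4 + sqrt(2)*x^3/3 - 4*x


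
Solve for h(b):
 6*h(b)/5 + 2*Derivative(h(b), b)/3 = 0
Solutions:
 h(b) = C1*exp(-9*b/5)


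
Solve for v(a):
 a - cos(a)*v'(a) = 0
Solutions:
 v(a) = C1 + Integral(a/cos(a), a)


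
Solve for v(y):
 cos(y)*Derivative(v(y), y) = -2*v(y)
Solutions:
 v(y) = C1*(sin(y) - 1)/(sin(y) + 1)


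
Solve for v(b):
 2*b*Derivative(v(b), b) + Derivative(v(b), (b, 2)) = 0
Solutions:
 v(b) = C1 + C2*erf(b)


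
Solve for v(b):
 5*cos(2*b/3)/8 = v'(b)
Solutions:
 v(b) = C1 + 15*sin(2*b/3)/16


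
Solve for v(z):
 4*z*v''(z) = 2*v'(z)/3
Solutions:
 v(z) = C1 + C2*z^(7/6)


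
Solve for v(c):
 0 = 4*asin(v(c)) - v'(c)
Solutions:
 Integral(1/asin(_y), (_y, v(c))) = C1 + 4*c


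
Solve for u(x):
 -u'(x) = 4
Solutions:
 u(x) = C1 - 4*x


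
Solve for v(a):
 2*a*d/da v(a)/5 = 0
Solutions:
 v(a) = C1


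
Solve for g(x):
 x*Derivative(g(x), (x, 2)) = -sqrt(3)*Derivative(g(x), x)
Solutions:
 g(x) = C1 + C2*x^(1 - sqrt(3))


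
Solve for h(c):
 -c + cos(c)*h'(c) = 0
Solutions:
 h(c) = C1 + Integral(c/cos(c), c)


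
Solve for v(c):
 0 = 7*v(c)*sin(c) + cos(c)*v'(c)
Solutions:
 v(c) = C1*cos(c)^7


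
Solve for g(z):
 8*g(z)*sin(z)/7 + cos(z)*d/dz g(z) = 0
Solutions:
 g(z) = C1*cos(z)^(8/7)


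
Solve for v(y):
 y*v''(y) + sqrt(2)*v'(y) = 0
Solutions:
 v(y) = C1 + C2*y^(1 - sqrt(2))


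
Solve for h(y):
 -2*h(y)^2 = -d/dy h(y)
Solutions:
 h(y) = -1/(C1 + 2*y)


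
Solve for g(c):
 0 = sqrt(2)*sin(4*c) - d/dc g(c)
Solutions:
 g(c) = C1 - sqrt(2)*cos(4*c)/4


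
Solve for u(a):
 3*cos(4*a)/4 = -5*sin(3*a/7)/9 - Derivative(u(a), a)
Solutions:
 u(a) = C1 - 3*sin(4*a)/16 + 35*cos(3*a/7)/27


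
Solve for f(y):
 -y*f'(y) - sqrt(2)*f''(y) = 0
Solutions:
 f(y) = C1 + C2*erf(2^(1/4)*y/2)


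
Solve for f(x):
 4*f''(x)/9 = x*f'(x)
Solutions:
 f(x) = C1 + C2*erfi(3*sqrt(2)*x/4)


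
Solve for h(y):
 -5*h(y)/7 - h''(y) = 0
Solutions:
 h(y) = C1*sin(sqrt(35)*y/7) + C2*cos(sqrt(35)*y/7)


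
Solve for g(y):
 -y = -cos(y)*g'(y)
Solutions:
 g(y) = C1 + Integral(y/cos(y), y)


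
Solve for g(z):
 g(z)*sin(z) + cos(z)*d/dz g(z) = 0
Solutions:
 g(z) = C1*cos(z)


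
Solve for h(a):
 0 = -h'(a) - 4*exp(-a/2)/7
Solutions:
 h(a) = C1 + 8*exp(-a/2)/7


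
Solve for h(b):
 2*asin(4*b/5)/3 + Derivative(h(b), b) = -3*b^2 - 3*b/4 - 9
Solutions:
 h(b) = C1 - b^3 - 3*b^2/8 - 2*b*asin(4*b/5)/3 - 9*b - sqrt(25 - 16*b^2)/6


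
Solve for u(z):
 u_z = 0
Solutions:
 u(z) = C1


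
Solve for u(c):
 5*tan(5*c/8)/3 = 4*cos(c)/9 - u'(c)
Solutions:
 u(c) = C1 + 8*log(cos(5*c/8))/3 + 4*sin(c)/9


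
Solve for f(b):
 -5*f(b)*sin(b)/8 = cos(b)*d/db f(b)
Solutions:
 f(b) = C1*cos(b)^(5/8)


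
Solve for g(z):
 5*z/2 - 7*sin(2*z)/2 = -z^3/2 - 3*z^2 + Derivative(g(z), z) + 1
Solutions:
 g(z) = C1 + z^4/8 + z^3 + 5*z^2/4 - z + 7*cos(2*z)/4


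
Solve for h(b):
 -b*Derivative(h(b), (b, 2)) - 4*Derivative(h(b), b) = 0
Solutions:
 h(b) = C1 + C2/b^3


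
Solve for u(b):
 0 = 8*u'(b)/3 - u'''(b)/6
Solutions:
 u(b) = C1 + C2*exp(-4*b) + C3*exp(4*b)


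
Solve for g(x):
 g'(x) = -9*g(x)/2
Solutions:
 g(x) = C1*exp(-9*x/2)


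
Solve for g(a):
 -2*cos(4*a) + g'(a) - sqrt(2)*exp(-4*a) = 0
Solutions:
 g(a) = C1 + sin(4*a)/2 - sqrt(2)*exp(-4*a)/4


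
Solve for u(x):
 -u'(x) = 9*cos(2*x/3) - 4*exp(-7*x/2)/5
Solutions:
 u(x) = C1 - 27*sin(2*x/3)/2 - 8*exp(-7*x/2)/35


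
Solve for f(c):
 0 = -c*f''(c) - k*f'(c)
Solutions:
 f(c) = C1 + c^(1 - re(k))*(C2*sin(log(c)*Abs(im(k))) + C3*cos(log(c)*im(k)))


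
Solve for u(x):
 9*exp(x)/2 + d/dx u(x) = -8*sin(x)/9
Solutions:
 u(x) = C1 - 9*exp(x)/2 + 8*cos(x)/9


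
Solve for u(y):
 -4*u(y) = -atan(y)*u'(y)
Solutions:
 u(y) = C1*exp(4*Integral(1/atan(y), y))


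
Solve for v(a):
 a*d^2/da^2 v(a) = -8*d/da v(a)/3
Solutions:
 v(a) = C1 + C2/a^(5/3)


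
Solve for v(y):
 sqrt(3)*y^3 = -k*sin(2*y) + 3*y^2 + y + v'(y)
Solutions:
 v(y) = C1 - k*cos(2*y)/2 + sqrt(3)*y^4/4 - y^3 - y^2/2


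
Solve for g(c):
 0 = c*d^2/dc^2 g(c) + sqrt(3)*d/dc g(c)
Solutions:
 g(c) = C1 + C2*c^(1 - sqrt(3))


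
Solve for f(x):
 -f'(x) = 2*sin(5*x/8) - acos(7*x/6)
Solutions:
 f(x) = C1 + x*acos(7*x/6) - sqrt(36 - 49*x^2)/7 + 16*cos(5*x/8)/5


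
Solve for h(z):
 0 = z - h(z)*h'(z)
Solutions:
 h(z) = -sqrt(C1 + z^2)
 h(z) = sqrt(C1 + z^2)


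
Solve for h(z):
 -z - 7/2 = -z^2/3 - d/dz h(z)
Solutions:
 h(z) = C1 - z^3/9 + z^2/2 + 7*z/2


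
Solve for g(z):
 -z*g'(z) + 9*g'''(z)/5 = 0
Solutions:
 g(z) = C1 + Integral(C2*airyai(15^(1/3)*z/3) + C3*airybi(15^(1/3)*z/3), z)


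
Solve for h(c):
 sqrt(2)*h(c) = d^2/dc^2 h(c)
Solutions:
 h(c) = C1*exp(-2^(1/4)*c) + C2*exp(2^(1/4)*c)


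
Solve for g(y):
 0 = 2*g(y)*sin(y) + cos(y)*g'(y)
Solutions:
 g(y) = C1*cos(y)^2


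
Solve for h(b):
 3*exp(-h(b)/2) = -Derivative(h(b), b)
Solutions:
 h(b) = 2*log(C1 - 3*b/2)


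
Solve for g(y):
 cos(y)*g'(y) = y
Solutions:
 g(y) = C1 + Integral(y/cos(y), y)


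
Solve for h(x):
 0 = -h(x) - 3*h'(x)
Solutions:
 h(x) = C1*exp(-x/3)


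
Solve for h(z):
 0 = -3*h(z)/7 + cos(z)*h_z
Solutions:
 h(z) = C1*(sin(z) + 1)^(3/14)/(sin(z) - 1)^(3/14)


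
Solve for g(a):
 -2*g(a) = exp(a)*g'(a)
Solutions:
 g(a) = C1*exp(2*exp(-a))


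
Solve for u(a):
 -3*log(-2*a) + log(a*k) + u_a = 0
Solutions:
 u(a) = C1 + a*(-log(-k) - 2 + 3*log(2)) + 2*a*log(-a)


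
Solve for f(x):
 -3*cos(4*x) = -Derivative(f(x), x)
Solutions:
 f(x) = C1 + 3*sin(4*x)/4


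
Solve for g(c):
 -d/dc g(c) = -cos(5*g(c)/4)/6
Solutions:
 -c/6 - 2*log(sin(5*g(c)/4) - 1)/5 + 2*log(sin(5*g(c)/4) + 1)/5 = C1


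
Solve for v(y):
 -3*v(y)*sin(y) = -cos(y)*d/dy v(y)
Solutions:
 v(y) = C1/cos(y)^3


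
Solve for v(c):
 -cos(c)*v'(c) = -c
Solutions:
 v(c) = C1 + Integral(c/cos(c), c)


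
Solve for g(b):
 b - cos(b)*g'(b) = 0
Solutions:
 g(b) = C1 + Integral(b/cos(b), b)


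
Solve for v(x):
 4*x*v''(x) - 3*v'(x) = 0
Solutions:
 v(x) = C1 + C2*x^(7/4)


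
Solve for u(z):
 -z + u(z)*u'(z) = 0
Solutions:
 u(z) = -sqrt(C1 + z^2)
 u(z) = sqrt(C1 + z^2)


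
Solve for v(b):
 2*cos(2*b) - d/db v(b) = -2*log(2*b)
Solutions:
 v(b) = C1 + 2*b*log(b) - 2*b + 2*b*log(2) + sin(2*b)


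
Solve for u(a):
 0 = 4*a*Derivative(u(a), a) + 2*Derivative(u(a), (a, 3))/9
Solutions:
 u(a) = C1 + Integral(C2*airyai(-18^(1/3)*a) + C3*airybi(-18^(1/3)*a), a)


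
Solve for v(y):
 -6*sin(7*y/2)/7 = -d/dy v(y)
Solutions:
 v(y) = C1 - 12*cos(7*y/2)/49


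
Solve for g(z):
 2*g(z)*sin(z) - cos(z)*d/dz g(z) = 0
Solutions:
 g(z) = C1/cos(z)^2


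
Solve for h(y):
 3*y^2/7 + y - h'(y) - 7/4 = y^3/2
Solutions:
 h(y) = C1 - y^4/8 + y^3/7 + y^2/2 - 7*y/4


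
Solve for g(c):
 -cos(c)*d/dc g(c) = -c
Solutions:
 g(c) = C1 + Integral(c/cos(c), c)


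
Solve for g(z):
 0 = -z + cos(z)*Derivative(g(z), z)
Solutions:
 g(z) = C1 + Integral(z/cos(z), z)


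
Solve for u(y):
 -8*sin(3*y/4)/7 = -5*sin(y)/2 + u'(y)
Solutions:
 u(y) = C1 + 32*cos(3*y/4)/21 - 5*cos(y)/2


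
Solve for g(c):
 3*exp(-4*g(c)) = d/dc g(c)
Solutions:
 g(c) = log(-I*(C1 + 12*c)^(1/4))
 g(c) = log(I*(C1 + 12*c)^(1/4))
 g(c) = log(-(C1 + 12*c)^(1/4))
 g(c) = log(C1 + 12*c)/4


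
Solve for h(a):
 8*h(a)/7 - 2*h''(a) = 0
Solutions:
 h(a) = C1*exp(-2*sqrt(7)*a/7) + C2*exp(2*sqrt(7)*a/7)


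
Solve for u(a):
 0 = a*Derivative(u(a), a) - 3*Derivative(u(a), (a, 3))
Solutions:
 u(a) = C1 + Integral(C2*airyai(3^(2/3)*a/3) + C3*airybi(3^(2/3)*a/3), a)


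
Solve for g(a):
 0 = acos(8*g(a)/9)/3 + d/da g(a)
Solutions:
 Integral(1/acos(8*_y/9), (_y, g(a))) = C1 - a/3


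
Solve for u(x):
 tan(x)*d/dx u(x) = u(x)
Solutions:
 u(x) = C1*sin(x)


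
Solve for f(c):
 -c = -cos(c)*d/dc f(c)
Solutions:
 f(c) = C1 + Integral(c/cos(c), c)


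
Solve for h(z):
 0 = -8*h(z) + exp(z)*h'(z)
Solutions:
 h(z) = C1*exp(-8*exp(-z))


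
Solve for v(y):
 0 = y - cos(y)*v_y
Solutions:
 v(y) = C1 + Integral(y/cos(y), y)


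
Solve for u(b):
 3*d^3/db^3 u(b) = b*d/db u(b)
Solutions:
 u(b) = C1 + Integral(C2*airyai(3^(2/3)*b/3) + C3*airybi(3^(2/3)*b/3), b)


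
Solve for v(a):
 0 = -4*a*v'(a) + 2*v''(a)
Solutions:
 v(a) = C1 + C2*erfi(a)


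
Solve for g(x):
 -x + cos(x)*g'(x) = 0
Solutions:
 g(x) = C1 + Integral(x/cos(x), x)


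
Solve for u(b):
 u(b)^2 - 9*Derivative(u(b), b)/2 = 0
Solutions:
 u(b) = -9/(C1 + 2*b)


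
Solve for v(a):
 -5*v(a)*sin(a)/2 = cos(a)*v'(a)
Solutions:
 v(a) = C1*cos(a)^(5/2)


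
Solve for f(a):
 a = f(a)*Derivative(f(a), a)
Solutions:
 f(a) = -sqrt(C1 + a^2)
 f(a) = sqrt(C1 + a^2)


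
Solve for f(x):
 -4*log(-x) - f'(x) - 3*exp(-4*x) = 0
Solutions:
 f(x) = C1 - 4*x*log(-x) + 4*x + 3*exp(-4*x)/4


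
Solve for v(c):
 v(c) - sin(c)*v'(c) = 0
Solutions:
 v(c) = C1*sqrt(cos(c) - 1)/sqrt(cos(c) + 1)


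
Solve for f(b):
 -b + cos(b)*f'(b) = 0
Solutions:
 f(b) = C1 + Integral(b/cos(b), b)


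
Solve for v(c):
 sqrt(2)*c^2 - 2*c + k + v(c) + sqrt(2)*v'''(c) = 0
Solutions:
 v(c) = C3*exp(-2^(5/6)*c/2) - sqrt(2)*c^2 + 2*c - k + (C1*sin(2^(5/6)*sqrt(3)*c/4) + C2*cos(2^(5/6)*sqrt(3)*c/4))*exp(2^(5/6)*c/4)


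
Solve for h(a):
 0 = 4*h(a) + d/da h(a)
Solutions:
 h(a) = C1*exp(-4*a)


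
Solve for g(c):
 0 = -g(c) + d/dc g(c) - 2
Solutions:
 g(c) = C1*exp(c) - 2


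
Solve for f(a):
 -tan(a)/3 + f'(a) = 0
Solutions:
 f(a) = C1 - log(cos(a))/3


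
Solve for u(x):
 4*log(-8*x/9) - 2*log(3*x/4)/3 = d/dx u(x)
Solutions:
 u(x) = C1 + 10*x*log(x)/3 + x*(-9*log(3) - 10/3 + log(6)/3 + 13*log(2) + 4*I*pi)


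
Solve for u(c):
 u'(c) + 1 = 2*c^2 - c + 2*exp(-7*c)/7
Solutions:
 u(c) = C1 + 2*c^3/3 - c^2/2 - c - 2*exp(-7*c)/49


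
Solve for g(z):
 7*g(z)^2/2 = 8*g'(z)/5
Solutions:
 g(z) = -16/(C1 + 35*z)


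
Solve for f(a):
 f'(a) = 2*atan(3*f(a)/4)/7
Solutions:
 Integral(1/atan(3*_y/4), (_y, f(a))) = C1 + 2*a/7


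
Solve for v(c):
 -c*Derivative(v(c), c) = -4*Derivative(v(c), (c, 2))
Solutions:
 v(c) = C1 + C2*erfi(sqrt(2)*c/4)


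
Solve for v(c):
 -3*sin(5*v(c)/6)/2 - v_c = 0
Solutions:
 3*c/2 + 3*log(cos(5*v(c)/6) - 1)/5 - 3*log(cos(5*v(c)/6) + 1)/5 = C1


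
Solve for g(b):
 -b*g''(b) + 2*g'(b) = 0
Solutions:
 g(b) = C1 + C2*b^3


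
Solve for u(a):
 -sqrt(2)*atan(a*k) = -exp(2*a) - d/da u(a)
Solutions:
 u(a) = C1 + sqrt(2)*Piecewise((a*atan(a*k) - log(a^2*k^2 + 1)/(2*k), Ne(k, 0)), (0, True)) - exp(2*a)/2


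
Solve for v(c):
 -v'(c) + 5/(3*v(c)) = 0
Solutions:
 v(c) = -sqrt(C1 + 30*c)/3
 v(c) = sqrt(C1 + 30*c)/3


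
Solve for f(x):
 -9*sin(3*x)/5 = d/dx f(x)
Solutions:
 f(x) = C1 + 3*cos(3*x)/5


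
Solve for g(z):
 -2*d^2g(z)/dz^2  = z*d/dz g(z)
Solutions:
 g(z) = C1 + C2*erf(z/2)


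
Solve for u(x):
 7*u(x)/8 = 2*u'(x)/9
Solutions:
 u(x) = C1*exp(63*x/16)


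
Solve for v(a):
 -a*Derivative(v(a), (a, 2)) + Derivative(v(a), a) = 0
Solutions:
 v(a) = C1 + C2*a^2


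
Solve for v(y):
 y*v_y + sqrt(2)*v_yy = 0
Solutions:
 v(y) = C1 + C2*erf(2^(1/4)*y/2)


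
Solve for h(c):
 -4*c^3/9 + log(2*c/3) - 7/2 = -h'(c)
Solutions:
 h(c) = C1 + c^4/9 - c*log(c) + c*log(3/2) + 9*c/2


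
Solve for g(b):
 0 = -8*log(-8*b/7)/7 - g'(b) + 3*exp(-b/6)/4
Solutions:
 g(b) = C1 - 8*b*log(-b)/7 + 8*b*(-3*log(2) + 1 + log(7))/7 - 9*exp(-b/6)/2


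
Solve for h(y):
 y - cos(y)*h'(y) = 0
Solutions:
 h(y) = C1 + Integral(y/cos(y), y)


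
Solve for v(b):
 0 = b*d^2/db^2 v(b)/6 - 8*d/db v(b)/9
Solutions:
 v(b) = C1 + C2*b^(19/3)


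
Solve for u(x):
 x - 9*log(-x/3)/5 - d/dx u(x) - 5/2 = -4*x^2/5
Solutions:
 u(x) = C1 + 4*x^3/15 + x^2/2 - 9*x*log(-x)/5 + x*(-7 + 18*log(3))/10


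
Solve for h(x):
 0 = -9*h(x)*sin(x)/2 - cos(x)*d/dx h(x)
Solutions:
 h(x) = C1*cos(x)^(9/2)


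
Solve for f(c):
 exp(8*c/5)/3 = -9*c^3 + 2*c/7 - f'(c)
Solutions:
 f(c) = C1 - 9*c^4/4 + c^2/7 - 5*exp(8*c/5)/24


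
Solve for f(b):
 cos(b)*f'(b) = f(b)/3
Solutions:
 f(b) = C1*(sin(b) + 1)^(1/6)/(sin(b) - 1)^(1/6)


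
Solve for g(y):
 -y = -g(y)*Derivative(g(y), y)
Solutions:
 g(y) = -sqrt(C1 + y^2)
 g(y) = sqrt(C1 + y^2)


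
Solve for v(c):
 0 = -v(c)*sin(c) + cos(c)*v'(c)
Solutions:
 v(c) = C1/cos(c)


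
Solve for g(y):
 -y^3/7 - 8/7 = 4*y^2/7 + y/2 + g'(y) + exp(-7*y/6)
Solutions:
 g(y) = C1 - y^4/28 - 4*y^3/21 - y^2/4 - 8*y/7 + 6*exp(-7*y/6)/7


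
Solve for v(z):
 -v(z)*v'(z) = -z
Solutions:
 v(z) = -sqrt(C1 + z^2)
 v(z) = sqrt(C1 + z^2)


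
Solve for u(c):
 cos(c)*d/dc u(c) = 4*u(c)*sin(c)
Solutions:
 u(c) = C1/cos(c)^4


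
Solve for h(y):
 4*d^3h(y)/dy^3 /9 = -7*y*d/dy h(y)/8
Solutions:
 h(y) = C1 + Integral(C2*airyai(-126^(1/3)*y/4) + C3*airybi(-126^(1/3)*y/4), y)


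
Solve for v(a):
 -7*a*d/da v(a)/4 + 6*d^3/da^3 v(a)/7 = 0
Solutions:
 v(a) = C1 + Integral(C2*airyai(21^(2/3)*a/6) + C3*airybi(21^(2/3)*a/6), a)


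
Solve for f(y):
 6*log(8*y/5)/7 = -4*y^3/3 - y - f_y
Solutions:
 f(y) = C1 - y^4/3 - y^2/2 - 6*y*log(y)/7 - 18*y*log(2)/7 + 6*y/7 + 6*y*log(5)/7


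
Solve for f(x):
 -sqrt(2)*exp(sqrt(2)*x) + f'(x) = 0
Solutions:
 f(x) = C1 + exp(sqrt(2)*x)


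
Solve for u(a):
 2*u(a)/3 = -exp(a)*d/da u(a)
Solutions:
 u(a) = C1*exp(2*exp(-a)/3)


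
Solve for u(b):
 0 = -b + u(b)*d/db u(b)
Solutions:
 u(b) = -sqrt(C1 + b^2)
 u(b) = sqrt(C1 + b^2)


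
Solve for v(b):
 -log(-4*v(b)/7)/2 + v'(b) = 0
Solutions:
 -2*Integral(1/(log(-_y) - log(7) + 2*log(2)), (_y, v(b))) = C1 - b


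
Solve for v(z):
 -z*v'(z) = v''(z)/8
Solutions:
 v(z) = C1 + C2*erf(2*z)


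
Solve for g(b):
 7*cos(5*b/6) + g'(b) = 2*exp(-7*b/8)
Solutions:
 g(b) = C1 - 42*sin(5*b/6)/5 - 16*exp(-7*b/8)/7


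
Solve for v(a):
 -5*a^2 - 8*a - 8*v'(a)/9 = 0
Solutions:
 v(a) = C1 - 15*a^3/8 - 9*a^2/2


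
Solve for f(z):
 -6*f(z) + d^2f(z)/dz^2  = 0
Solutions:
 f(z) = C1*exp(-sqrt(6)*z) + C2*exp(sqrt(6)*z)


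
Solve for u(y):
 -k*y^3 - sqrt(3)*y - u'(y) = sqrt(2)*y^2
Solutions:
 u(y) = C1 - k*y^4/4 - sqrt(2)*y^3/3 - sqrt(3)*y^2/2


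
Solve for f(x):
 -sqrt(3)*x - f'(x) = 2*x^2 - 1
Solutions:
 f(x) = C1 - 2*x^3/3 - sqrt(3)*x^2/2 + x


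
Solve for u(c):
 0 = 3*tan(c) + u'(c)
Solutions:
 u(c) = C1 + 3*log(cos(c))


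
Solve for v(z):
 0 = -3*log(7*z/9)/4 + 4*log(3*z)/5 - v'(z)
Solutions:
 v(z) = C1 + z*log(z)/20 - 3*z*log(7)/4 - z/20 + 23*z*log(3)/10


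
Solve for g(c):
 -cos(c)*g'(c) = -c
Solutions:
 g(c) = C1 + Integral(c/cos(c), c)


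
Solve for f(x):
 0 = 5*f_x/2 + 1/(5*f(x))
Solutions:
 f(x) = -sqrt(C1 - 4*x)/5
 f(x) = sqrt(C1 - 4*x)/5


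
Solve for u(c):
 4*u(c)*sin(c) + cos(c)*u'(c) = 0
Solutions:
 u(c) = C1*cos(c)^4


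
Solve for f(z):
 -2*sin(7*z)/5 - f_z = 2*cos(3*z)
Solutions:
 f(z) = C1 - 2*sin(3*z)/3 + 2*cos(7*z)/35


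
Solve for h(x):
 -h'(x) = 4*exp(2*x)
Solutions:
 h(x) = C1 - 2*exp(2*x)


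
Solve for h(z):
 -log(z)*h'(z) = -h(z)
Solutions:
 h(z) = C1*exp(li(z))


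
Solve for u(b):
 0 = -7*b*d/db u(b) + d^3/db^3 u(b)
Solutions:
 u(b) = C1 + Integral(C2*airyai(7^(1/3)*b) + C3*airybi(7^(1/3)*b), b)


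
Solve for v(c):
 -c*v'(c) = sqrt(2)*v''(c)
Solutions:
 v(c) = C1 + C2*erf(2^(1/4)*c/2)


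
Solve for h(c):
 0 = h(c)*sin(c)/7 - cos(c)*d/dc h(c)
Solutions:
 h(c) = C1/cos(c)^(1/7)


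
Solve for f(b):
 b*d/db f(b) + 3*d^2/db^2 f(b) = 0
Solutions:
 f(b) = C1 + C2*erf(sqrt(6)*b/6)


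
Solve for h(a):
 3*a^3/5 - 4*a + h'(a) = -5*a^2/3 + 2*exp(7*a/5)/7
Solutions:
 h(a) = C1 - 3*a^4/20 - 5*a^3/9 + 2*a^2 + 10*exp(7*a/5)/49
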